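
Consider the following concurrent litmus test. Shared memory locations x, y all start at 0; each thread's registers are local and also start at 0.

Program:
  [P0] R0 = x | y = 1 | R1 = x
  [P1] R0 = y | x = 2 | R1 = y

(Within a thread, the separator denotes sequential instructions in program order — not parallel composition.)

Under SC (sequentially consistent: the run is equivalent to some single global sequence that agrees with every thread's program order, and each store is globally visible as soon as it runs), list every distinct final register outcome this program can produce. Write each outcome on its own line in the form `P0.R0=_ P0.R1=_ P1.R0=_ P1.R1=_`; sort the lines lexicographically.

P0.R0=0 P0.R1=0 P1.R0=0 P1.R1=1
P0.R0=0 P0.R1=0 P1.R0=1 P1.R1=1
P0.R0=0 P0.R1=2 P1.R0=0 P1.R1=0
P0.R0=0 P0.R1=2 P1.R0=0 P1.R1=1
P0.R0=0 P0.R1=2 P1.R0=1 P1.R1=1
P0.R0=2 P0.R1=2 P1.R0=0 P1.R1=0
P0.R0=2 P0.R1=2 P1.R0=0 P1.R1=1

outcome vector order: (P0.R0,P0.R1,P1.R0,P1.R1)
|SC outcomes| = 7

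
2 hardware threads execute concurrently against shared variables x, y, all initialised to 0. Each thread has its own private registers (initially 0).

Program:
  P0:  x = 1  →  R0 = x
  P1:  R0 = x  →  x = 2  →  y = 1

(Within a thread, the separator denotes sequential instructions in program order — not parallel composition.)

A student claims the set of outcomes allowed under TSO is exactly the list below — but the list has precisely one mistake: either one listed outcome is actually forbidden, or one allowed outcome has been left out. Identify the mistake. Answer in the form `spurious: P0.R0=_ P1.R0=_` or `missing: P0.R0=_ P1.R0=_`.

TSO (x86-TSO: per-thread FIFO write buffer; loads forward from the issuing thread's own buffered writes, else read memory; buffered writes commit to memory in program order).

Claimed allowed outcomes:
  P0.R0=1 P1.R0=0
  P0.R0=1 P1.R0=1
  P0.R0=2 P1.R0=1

missing: P0.R0=2 P1.R0=0

outcome vector order: (P0.R0,P1.R0)
TSO (4): (1,0) (1,1) (2,0) (2,1)
TSO∖claimed = {(2,0)}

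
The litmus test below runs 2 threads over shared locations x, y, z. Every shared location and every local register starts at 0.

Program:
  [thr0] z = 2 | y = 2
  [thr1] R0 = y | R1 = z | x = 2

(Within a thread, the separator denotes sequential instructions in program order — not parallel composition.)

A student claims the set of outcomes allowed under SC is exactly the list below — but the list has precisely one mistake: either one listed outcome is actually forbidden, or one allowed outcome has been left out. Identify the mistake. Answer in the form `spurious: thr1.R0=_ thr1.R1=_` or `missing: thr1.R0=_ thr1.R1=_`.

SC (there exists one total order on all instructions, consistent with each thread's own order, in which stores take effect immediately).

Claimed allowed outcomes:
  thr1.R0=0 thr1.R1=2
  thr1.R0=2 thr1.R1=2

missing: thr1.R0=0 thr1.R1=0

outcome vector order: (thr1.R0,thr1.R1)
[SC] allowed = {0/0, 0/2, 2/2}
SC∖claimed = {0/0}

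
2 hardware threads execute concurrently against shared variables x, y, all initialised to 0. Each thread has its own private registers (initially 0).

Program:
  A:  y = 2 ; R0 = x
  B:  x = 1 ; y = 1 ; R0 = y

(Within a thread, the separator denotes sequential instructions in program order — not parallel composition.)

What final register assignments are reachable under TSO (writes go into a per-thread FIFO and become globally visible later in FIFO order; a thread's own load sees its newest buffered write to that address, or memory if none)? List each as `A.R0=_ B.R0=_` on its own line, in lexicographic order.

outcome vector order: (A.R0,B.R0)
|TSO outcomes| = 4

A.R0=0 B.R0=1
A.R0=0 B.R0=2
A.R0=1 B.R0=1
A.R0=1 B.R0=2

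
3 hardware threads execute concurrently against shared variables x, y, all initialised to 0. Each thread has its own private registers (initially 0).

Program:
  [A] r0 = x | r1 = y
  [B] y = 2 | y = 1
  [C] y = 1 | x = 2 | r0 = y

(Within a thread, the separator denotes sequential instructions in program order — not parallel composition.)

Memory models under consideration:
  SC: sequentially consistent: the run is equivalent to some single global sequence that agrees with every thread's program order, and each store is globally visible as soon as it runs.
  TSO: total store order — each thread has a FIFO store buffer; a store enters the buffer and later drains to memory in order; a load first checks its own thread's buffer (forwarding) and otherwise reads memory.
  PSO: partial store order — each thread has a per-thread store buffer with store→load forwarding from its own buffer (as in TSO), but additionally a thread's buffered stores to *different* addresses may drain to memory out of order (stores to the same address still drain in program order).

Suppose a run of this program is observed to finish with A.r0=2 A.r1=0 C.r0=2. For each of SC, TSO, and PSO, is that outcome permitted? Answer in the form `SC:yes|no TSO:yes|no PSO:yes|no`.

outcome vector order: (A.r0,A.r1,C.r0)
under SC → 0/0/1, 0/0/2, 0/1/1, 0/1/2, 0/2/1, 0/2/2, 2/1/1, 2/1/2, 2/2/1, 2/2/2
under TSO → 0/0/1, 0/0/2, 0/1/1, 0/1/2, 0/2/1, 0/2/2, 2/1/1, 2/1/2, 2/2/1, 2/2/2
under PSO → 0/0/1, 0/0/2, 0/1/1, 0/1/2, 0/2/1, 0/2/2, 2/0/1, 2/0/2, 2/1/1, 2/1/2, 2/2/1, 2/2/2
target 2/0/2 ∈ {PSO}

SC:no TSO:no PSO:yes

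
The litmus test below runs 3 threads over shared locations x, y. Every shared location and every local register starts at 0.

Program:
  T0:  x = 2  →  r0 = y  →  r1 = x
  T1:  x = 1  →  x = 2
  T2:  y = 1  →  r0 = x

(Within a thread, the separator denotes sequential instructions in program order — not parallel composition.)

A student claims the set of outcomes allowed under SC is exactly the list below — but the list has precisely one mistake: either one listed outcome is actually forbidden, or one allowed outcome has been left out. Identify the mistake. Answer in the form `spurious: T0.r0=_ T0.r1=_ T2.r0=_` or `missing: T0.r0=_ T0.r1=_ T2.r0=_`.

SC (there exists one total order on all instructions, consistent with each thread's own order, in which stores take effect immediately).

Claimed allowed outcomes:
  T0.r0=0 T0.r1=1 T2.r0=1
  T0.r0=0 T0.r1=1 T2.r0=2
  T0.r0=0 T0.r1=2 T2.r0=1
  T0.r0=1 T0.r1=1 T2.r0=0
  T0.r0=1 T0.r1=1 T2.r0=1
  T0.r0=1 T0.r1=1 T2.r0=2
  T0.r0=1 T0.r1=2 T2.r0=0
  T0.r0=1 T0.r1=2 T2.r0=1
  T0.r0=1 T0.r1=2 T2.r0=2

outcome vector order: (T0.r0,T0.r1,T2.r0)
SC: 10 outcomes — {011; 012; 021; 022; 110; 111; 112; 120; 121; 122}
SC∖claimed = {022}

missing: T0.r0=0 T0.r1=2 T2.r0=2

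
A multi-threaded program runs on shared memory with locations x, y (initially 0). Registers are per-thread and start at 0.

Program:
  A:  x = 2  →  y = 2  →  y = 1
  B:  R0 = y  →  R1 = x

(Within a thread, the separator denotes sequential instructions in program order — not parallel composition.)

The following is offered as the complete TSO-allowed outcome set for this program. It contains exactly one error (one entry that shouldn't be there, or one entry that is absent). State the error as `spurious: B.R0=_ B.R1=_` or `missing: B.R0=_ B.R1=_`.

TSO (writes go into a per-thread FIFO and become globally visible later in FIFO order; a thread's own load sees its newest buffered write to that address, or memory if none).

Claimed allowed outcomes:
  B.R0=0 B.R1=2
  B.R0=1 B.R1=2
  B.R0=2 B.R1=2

outcome vector order: (B.R0,B.R1)
TSO (4): (0,0) (0,2) (1,2) (2,2)
TSO∖claimed = {(0,0)}

missing: B.R0=0 B.R1=0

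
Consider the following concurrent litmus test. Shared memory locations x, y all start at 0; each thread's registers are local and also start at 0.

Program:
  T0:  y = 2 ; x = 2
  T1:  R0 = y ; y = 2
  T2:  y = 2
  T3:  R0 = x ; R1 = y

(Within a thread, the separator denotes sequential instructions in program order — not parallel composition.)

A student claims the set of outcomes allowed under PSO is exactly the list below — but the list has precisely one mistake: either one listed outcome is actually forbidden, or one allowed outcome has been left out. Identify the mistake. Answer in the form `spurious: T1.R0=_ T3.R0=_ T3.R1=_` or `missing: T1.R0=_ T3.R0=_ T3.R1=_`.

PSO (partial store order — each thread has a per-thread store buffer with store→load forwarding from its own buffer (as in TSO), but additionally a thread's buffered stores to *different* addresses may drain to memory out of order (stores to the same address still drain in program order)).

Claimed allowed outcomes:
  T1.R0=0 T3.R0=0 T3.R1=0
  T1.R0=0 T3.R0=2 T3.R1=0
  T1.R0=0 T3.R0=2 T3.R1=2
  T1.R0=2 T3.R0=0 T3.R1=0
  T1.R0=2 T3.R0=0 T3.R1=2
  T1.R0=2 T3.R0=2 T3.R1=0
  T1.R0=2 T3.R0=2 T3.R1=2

outcome vector order: (T1.R0,T3.R0,T3.R1)
PSO (8): (0,0,0) (0,0,2) (0,2,0) (0,2,2) (2,0,0) (2,0,2) (2,2,0) (2,2,2)
PSO∖claimed = {(0,0,2)}

missing: T1.R0=0 T3.R0=0 T3.R1=2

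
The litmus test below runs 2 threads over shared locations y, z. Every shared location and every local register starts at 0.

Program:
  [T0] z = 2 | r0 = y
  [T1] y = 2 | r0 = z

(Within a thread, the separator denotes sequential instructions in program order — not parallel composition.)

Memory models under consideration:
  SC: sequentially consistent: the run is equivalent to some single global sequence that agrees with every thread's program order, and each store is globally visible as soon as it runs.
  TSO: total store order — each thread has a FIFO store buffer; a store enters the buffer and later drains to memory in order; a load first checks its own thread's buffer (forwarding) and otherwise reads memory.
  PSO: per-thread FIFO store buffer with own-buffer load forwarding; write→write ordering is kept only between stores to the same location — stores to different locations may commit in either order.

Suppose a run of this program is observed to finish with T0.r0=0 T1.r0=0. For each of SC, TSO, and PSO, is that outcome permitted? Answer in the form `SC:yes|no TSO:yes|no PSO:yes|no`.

outcome vector order: (T0.r0,T1.r0)
[SC] allowed = {(0,2); (2,0); (2,2)}
[TSO] allowed = {(0,0); (0,2); (2,0); (2,2)}
[PSO] allowed = {(0,0); (0,2); (2,0); (2,2)}
target (0,0) ∈ {TSO,PSO}

SC:no TSO:yes PSO:yes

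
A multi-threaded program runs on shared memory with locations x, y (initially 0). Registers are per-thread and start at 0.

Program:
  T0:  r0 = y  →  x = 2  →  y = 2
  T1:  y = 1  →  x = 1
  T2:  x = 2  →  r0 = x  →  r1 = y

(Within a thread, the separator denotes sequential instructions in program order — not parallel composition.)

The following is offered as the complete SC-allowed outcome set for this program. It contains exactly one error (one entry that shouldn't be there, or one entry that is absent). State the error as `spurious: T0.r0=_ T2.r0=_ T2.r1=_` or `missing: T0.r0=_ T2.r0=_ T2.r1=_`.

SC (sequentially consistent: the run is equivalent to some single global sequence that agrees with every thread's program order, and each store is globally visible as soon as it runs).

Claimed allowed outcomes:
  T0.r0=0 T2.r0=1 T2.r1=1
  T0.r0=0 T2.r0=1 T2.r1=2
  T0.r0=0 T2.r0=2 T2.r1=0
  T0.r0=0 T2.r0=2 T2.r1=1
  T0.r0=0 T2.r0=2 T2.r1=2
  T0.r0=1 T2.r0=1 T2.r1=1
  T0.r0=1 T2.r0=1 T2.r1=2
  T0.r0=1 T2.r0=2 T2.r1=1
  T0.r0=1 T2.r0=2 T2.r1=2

missing: T0.r0=1 T2.r0=2 T2.r1=0

outcome vector order: (T0.r0,T2.r0,T2.r1)
under SC → 011 012 020 021 022 111 112 120 121 122
SC∖claimed = {120}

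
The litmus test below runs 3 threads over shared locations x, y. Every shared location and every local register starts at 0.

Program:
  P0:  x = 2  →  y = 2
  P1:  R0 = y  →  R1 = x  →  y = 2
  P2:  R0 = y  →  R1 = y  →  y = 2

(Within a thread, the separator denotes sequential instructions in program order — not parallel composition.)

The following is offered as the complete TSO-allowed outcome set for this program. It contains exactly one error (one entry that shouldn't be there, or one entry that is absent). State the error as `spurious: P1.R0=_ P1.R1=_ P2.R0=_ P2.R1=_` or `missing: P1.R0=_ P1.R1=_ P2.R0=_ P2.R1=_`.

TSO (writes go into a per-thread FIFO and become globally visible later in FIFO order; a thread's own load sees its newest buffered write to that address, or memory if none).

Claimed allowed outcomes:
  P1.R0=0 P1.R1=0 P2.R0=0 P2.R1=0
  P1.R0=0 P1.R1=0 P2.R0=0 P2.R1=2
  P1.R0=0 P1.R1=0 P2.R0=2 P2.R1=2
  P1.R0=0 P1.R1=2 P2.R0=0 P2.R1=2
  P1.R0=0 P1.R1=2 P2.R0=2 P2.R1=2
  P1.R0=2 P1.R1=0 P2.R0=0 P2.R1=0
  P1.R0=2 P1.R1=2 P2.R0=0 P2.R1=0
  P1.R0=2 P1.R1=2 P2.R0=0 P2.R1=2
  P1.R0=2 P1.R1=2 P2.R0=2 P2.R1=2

outcome vector order: (P1.R0,P1.R1,P2.R0,P2.R1)
under TSO → <0 0 0 0> <0 0 0 2> <0 0 2 2> <0 2 0 0> <0 2 0 2> <0 2 2 2> <2 0 0 0> <2 2 0 0> <2 2 0 2> <2 2 2 2>
TSO∖claimed = {<0 2 0 0>}

missing: P1.R0=0 P1.R1=2 P2.R0=0 P2.R1=0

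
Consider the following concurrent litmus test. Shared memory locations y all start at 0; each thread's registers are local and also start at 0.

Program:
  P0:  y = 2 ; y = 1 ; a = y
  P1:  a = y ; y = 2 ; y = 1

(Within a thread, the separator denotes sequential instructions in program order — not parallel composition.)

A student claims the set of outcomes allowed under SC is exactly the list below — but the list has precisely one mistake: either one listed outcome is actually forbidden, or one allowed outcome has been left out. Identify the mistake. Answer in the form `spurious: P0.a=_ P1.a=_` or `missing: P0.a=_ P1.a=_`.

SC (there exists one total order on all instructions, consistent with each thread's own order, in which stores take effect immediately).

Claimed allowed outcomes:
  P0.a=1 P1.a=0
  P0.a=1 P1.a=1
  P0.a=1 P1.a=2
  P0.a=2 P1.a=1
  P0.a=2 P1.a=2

outcome vector order: (P0.a,P1.a)
SC: 6 outcomes — {(1,0), (1,1), (1,2), (2,0), (2,1), (2,2)}
SC∖claimed = {(2,0)}

missing: P0.a=2 P1.a=0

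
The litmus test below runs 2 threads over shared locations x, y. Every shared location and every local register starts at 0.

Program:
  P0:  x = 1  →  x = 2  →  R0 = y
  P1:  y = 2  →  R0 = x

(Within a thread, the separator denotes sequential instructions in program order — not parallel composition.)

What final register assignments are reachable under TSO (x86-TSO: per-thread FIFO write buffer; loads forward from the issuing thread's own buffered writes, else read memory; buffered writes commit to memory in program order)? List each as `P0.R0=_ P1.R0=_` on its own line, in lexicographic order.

P0.R0=0 P1.R0=0
P0.R0=0 P1.R0=1
P0.R0=0 P1.R0=2
P0.R0=2 P1.R0=0
P0.R0=2 P1.R0=1
P0.R0=2 P1.R0=2

outcome vector order: (P0.R0,P1.R0)
|TSO outcomes| = 6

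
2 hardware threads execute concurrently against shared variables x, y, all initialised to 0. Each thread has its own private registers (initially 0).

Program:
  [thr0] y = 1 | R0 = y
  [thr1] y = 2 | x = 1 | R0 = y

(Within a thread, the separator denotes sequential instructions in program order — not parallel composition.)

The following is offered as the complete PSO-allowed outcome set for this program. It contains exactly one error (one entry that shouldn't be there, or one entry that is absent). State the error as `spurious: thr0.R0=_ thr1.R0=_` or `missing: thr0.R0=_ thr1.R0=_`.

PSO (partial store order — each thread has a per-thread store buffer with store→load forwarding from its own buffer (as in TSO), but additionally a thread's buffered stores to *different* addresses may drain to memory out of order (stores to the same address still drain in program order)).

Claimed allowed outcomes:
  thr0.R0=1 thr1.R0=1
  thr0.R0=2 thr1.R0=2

outcome vector order: (thr0.R0,thr1.R0)
PSO (3): (1,1), (1,2), (2,2)
PSO∖claimed = {(1,2)}

missing: thr0.R0=1 thr1.R0=2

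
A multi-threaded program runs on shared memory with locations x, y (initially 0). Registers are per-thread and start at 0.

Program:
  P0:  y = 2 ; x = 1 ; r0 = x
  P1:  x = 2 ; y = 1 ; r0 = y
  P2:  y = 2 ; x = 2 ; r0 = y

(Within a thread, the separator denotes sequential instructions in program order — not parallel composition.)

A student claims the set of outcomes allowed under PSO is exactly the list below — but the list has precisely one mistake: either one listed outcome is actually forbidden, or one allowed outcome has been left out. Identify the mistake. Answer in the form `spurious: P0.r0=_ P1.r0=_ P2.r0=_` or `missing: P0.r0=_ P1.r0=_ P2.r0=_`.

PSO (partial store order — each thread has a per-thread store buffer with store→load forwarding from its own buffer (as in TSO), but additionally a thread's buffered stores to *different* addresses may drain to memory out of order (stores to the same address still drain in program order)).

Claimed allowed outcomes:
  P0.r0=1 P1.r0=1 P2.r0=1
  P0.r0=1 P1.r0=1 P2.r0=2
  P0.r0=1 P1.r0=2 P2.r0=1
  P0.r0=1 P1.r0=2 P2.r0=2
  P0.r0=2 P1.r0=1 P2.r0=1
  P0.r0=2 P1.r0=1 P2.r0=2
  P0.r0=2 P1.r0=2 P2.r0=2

outcome vector order: (P0.r0,P1.r0,P2.r0)
PSO: 8 outcomes — {1/1/1; 1/1/2; 1/2/1; 1/2/2; 2/1/1; 2/1/2; 2/2/1; 2/2/2}
PSO∖claimed = {2/2/1}

missing: P0.r0=2 P1.r0=2 P2.r0=1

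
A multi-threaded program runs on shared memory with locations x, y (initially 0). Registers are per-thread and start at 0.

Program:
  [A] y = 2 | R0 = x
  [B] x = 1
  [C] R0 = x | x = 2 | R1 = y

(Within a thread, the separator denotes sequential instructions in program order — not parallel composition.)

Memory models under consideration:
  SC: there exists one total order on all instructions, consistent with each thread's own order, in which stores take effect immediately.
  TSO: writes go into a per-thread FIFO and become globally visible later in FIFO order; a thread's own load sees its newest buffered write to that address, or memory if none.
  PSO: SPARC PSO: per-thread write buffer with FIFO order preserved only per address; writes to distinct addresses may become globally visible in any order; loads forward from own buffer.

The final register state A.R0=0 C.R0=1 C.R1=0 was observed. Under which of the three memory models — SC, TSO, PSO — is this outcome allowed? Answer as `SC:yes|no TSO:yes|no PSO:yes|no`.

SC:no TSO:yes PSO:yes

outcome vector order: (A.R0,C.R0,C.R1)
SC: 9 outcomes — {(0,0,2), (0,1,2), (1,0,0), (1,0,2), (1,1,2), (2,0,0), (2,0,2), (2,1,0), (2,1,2)}
TSO: 12 outcomes — {(0,0,0), (0,0,2), (0,1,0), (0,1,2), (1,0,0), (1,0,2), (1,1,0), (1,1,2), (2,0,0), (2,0,2), (2,1,0), (2,1,2)}
PSO: 12 outcomes — {(0,0,0), (0,0,2), (0,1,0), (0,1,2), (1,0,0), (1,0,2), (1,1,0), (1,1,2), (2,0,0), (2,0,2), (2,1,0), (2,1,2)}
target (0,1,0) ∈ {TSO,PSO}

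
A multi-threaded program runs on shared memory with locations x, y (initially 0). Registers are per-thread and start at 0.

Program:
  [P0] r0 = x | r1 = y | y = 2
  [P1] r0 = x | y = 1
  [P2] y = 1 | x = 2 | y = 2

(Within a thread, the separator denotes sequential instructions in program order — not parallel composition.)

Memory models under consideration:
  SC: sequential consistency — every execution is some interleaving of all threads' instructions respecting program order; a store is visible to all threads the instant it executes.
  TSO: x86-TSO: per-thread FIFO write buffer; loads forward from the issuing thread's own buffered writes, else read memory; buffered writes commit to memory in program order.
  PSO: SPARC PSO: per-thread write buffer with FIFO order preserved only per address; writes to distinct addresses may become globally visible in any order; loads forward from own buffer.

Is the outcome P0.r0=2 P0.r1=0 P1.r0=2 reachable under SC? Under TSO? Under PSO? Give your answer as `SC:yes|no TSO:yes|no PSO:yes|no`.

outcome vector order: (P0.r0,P0.r1,P1.r0)
SC: 10 outcomes — {(0,0,0), (0,0,2), (0,1,0), (0,1,2), (0,2,0), (0,2,2), (2,1,0), (2,1,2), (2,2,0), (2,2,2)}
TSO: 10 outcomes — {(0,0,0), (0,0,2), (0,1,0), (0,1,2), (0,2,0), (0,2,2), (2,1,0), (2,1,2), (2,2,0), (2,2,2)}
PSO: 12 outcomes — {(0,0,0), (0,0,2), (0,1,0), (0,1,2), (0,2,0), (0,2,2), (2,0,0), (2,0,2), (2,1,0), (2,1,2), (2,2,0), (2,2,2)}
target (2,0,2) ∈ {PSO}

SC:no TSO:no PSO:yes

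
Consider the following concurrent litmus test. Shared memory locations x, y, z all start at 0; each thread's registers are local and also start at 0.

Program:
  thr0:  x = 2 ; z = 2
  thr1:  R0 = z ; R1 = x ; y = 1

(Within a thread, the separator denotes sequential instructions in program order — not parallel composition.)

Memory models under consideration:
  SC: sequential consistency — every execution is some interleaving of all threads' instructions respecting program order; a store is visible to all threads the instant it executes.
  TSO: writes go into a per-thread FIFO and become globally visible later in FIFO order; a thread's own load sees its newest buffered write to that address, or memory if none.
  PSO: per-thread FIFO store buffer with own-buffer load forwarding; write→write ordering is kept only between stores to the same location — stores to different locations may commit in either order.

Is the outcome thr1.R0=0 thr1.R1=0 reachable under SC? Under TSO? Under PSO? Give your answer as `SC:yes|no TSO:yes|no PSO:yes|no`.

SC:yes TSO:yes PSO:yes

outcome vector order: (thr1.R0,thr1.R1)
under SC → (0,0) (0,2) (2,2)
under TSO → (0,0) (0,2) (2,2)
under PSO → (0,0) (0,2) (2,0) (2,2)
target (0,0) ∈ {SC,TSO,PSO}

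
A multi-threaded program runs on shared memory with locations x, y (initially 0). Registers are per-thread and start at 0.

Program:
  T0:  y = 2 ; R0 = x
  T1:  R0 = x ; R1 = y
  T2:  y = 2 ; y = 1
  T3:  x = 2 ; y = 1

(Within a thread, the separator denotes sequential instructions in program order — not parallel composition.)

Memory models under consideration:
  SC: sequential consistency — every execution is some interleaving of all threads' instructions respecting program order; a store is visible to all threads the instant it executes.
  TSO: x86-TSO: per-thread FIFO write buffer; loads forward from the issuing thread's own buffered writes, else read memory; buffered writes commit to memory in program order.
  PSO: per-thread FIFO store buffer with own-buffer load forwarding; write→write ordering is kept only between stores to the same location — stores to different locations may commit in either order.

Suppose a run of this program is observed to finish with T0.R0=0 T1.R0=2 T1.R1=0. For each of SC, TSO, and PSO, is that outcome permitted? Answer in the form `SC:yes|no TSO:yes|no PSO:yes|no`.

SC:no TSO:yes PSO:yes

outcome vector order: (T0.R0,T1.R0,T1.R1)
SC: 11 outcomes — {<0 0 0>; <0 0 1>; <0 0 2>; <0 2 1>; <0 2 2>; <2 0 0>; <2 0 1>; <2 0 2>; <2 2 0>; <2 2 1>; <2 2 2>}
TSO: 12 outcomes — {<0 0 0>; <0 0 1>; <0 0 2>; <0 2 0>; <0 2 1>; <0 2 2>; <2 0 0>; <2 0 1>; <2 0 2>; <2 2 0>; <2 2 1>; <2 2 2>}
PSO: 12 outcomes — {<0 0 0>; <0 0 1>; <0 0 2>; <0 2 0>; <0 2 1>; <0 2 2>; <2 0 0>; <2 0 1>; <2 0 2>; <2 2 0>; <2 2 1>; <2 2 2>}
target <0 2 0> ∈ {TSO,PSO}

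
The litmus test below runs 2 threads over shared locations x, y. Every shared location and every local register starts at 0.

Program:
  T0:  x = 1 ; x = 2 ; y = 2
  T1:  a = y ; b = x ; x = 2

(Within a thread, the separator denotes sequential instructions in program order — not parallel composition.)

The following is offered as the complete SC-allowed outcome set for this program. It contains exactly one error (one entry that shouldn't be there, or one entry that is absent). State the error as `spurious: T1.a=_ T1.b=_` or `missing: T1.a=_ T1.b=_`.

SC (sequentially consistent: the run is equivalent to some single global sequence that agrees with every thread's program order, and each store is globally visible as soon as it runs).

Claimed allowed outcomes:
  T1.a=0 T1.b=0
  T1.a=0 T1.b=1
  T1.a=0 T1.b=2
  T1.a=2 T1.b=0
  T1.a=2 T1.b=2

spurious: T1.a=2 T1.b=0

outcome vector order: (T1.a,T1.b)
under SC → 00; 01; 02; 22
claimed∖SC = {20}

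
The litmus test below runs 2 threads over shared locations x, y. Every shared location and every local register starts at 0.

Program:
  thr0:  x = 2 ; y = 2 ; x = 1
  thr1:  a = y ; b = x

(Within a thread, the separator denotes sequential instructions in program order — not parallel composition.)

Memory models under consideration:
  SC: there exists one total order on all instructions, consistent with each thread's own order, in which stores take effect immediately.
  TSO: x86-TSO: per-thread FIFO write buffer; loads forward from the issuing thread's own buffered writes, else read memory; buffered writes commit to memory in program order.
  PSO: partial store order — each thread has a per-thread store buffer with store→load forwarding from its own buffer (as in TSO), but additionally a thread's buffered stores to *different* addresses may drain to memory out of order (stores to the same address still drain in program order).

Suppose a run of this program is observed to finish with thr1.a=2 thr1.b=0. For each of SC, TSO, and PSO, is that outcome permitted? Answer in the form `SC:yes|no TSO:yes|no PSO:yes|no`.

SC:no TSO:no PSO:yes

outcome vector order: (thr1.a,thr1.b)
SC: 5 outcomes — {00; 01; 02; 21; 22}
TSO: 5 outcomes — {00; 01; 02; 21; 22}
PSO: 6 outcomes — {00; 01; 02; 20; 21; 22}
target 20 ∈ {PSO}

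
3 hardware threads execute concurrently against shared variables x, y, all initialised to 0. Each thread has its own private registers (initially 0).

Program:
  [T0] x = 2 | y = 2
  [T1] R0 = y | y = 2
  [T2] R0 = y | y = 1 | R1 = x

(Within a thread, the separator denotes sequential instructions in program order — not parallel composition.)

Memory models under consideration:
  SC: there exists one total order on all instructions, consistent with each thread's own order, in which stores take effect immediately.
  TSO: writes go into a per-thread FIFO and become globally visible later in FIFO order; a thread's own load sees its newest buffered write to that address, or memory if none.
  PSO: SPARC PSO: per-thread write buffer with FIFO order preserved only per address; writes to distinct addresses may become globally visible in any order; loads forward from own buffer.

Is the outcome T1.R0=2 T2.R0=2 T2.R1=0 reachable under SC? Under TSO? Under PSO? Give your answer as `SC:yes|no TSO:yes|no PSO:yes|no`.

outcome vector order: (T1.R0,T2.R0,T2.R1)
under SC → 0/0/0; 0/0/2; 0/2/0; 0/2/2; 1/0/0; 1/0/2; 1/2/2; 2/0/0; 2/0/2; 2/2/2
under TSO → 0/0/0; 0/0/2; 0/2/0; 0/2/2; 1/0/0; 1/0/2; 1/2/2; 2/0/0; 2/0/2; 2/2/2
under PSO → 0/0/0; 0/0/2; 0/2/0; 0/2/2; 1/0/0; 1/0/2; 1/2/0; 1/2/2; 2/0/0; 2/0/2; 2/2/0; 2/2/2
target 2/2/0 ∈ {PSO}

SC:no TSO:no PSO:yes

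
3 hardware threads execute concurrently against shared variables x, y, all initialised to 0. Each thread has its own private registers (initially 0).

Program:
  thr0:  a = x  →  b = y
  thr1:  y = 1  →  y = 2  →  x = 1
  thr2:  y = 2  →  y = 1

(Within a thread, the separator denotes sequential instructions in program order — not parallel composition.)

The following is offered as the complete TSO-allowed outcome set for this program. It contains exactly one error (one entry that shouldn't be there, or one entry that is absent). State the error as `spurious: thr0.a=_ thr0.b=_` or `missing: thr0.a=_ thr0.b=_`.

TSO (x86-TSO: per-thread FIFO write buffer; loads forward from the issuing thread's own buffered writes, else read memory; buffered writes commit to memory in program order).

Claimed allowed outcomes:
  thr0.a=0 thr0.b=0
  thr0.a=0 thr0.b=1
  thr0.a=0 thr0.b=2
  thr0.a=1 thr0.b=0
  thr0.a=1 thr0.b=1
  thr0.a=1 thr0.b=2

outcome vector order: (thr0.a,thr0.b)
TSO: 5 outcomes — {(0,0), (0,1), (0,2), (1,1), (1,2)}
claimed∖TSO = {(1,0)}

spurious: thr0.a=1 thr0.b=0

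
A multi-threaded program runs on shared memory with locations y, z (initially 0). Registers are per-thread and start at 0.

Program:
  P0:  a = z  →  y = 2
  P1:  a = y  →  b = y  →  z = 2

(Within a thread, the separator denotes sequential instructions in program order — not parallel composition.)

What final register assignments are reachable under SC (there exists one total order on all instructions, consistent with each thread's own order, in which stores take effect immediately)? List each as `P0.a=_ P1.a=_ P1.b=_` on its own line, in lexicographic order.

outcome vector order: (P0.a,P1.a,P1.b)
|SC outcomes| = 4

P0.a=0 P1.a=0 P1.b=0
P0.a=0 P1.a=0 P1.b=2
P0.a=0 P1.a=2 P1.b=2
P0.a=2 P1.a=0 P1.b=0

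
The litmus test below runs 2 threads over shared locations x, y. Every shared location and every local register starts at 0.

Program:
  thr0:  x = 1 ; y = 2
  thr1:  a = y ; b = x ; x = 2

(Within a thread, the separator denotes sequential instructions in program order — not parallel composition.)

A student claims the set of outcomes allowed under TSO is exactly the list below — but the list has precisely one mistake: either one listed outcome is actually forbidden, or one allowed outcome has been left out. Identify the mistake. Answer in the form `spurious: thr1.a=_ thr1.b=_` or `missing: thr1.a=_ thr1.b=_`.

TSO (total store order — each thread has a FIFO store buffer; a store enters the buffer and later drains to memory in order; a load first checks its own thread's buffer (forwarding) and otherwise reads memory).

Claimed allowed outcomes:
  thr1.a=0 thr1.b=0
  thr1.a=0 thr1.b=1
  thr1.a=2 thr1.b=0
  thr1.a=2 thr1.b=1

outcome vector order: (thr1.a,thr1.b)
TSO: 3 outcomes — {(0,0); (0,1); (2,1)}
claimed∖TSO = {(2,0)}

spurious: thr1.a=2 thr1.b=0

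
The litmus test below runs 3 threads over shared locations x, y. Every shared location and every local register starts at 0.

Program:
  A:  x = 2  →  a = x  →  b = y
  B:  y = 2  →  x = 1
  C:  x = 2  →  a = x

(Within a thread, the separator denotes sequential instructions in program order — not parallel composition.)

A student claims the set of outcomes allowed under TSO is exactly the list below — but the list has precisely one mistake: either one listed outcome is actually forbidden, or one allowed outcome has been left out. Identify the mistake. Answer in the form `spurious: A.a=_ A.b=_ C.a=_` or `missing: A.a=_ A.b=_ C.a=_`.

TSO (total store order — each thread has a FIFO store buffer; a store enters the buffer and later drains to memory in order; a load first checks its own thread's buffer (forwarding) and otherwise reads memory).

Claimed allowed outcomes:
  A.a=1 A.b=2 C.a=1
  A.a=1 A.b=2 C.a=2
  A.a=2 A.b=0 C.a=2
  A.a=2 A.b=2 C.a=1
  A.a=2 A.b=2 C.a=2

missing: A.a=2 A.b=0 C.a=1

outcome vector order: (A.a,A.b,C.a)
under TSO → 121 122 201 202 221 222
TSO∖claimed = {201}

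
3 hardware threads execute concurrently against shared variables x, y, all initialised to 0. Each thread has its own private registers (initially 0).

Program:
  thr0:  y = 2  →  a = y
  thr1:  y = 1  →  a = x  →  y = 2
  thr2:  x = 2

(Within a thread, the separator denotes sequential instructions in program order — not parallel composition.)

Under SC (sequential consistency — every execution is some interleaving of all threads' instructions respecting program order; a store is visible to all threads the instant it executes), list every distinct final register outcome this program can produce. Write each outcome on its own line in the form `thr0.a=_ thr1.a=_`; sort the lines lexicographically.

thr0.a=1 thr1.a=0
thr0.a=1 thr1.a=2
thr0.a=2 thr1.a=0
thr0.a=2 thr1.a=2

outcome vector order: (thr0.a,thr1.a)
|SC outcomes| = 4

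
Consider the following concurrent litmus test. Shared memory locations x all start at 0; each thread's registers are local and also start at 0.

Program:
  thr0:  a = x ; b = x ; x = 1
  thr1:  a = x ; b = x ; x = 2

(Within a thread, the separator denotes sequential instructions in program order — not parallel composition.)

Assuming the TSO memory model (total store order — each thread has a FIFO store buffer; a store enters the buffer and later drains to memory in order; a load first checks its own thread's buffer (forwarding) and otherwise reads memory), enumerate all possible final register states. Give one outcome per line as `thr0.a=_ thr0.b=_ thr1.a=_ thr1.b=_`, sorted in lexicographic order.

thr0.a=0 thr0.b=0 thr1.a=0 thr1.b=0
thr0.a=0 thr0.b=0 thr1.a=0 thr1.b=1
thr0.a=0 thr0.b=0 thr1.a=1 thr1.b=1
thr0.a=0 thr0.b=2 thr1.a=0 thr1.b=0
thr0.a=2 thr0.b=2 thr1.a=0 thr1.b=0

outcome vector order: (thr0.a,thr0.b,thr1.a,thr1.b)
|TSO outcomes| = 5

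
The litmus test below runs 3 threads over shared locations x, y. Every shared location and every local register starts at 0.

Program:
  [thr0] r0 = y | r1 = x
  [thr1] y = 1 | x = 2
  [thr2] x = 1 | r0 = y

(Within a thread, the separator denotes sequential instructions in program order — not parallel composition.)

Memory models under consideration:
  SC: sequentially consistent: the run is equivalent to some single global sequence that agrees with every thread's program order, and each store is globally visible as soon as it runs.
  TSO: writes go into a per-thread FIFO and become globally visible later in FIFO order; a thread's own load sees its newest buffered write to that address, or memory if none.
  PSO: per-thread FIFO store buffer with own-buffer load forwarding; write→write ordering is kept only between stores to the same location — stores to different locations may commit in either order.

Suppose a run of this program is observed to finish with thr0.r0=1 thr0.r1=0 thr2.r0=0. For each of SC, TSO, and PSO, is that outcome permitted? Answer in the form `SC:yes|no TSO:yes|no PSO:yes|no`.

outcome vector order: (thr0.r0,thr0.r1,thr2.r0)
under SC → <0 0 0>, <0 0 1>, <0 1 0>, <0 1 1>, <0 2 0>, <0 2 1>, <1 0 1>, <1 1 0>, <1 1 1>, <1 2 0>, <1 2 1>
under TSO → <0 0 0>, <0 0 1>, <0 1 0>, <0 1 1>, <0 2 0>, <0 2 1>, <1 0 0>, <1 0 1>, <1 1 0>, <1 1 1>, <1 2 0>, <1 2 1>
under PSO → <0 0 0>, <0 0 1>, <0 1 0>, <0 1 1>, <0 2 0>, <0 2 1>, <1 0 0>, <1 0 1>, <1 1 0>, <1 1 1>, <1 2 0>, <1 2 1>
target <1 0 0> ∈ {TSO,PSO}

SC:no TSO:yes PSO:yes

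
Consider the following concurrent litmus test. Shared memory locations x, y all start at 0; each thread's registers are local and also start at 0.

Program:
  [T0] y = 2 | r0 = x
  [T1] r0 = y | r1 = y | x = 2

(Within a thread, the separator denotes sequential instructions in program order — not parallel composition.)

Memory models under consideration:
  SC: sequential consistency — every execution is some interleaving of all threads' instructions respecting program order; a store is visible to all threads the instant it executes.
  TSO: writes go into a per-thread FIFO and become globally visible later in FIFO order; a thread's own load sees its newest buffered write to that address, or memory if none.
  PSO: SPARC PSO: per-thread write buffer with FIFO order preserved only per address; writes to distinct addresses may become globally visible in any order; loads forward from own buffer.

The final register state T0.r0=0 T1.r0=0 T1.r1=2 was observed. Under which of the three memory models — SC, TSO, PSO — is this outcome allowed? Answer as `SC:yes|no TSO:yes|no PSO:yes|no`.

outcome vector order: (T0.r0,T1.r0,T1.r1)
[SC] allowed = {(0,0,0) (0,0,2) (0,2,2) (2,0,0) (2,0,2) (2,2,2)}
[TSO] allowed = {(0,0,0) (0,0,2) (0,2,2) (2,0,0) (2,0,2) (2,2,2)}
[PSO] allowed = {(0,0,0) (0,0,2) (0,2,2) (2,0,0) (2,0,2) (2,2,2)}
target (0,0,2) ∈ {SC,TSO,PSO}

SC:yes TSO:yes PSO:yes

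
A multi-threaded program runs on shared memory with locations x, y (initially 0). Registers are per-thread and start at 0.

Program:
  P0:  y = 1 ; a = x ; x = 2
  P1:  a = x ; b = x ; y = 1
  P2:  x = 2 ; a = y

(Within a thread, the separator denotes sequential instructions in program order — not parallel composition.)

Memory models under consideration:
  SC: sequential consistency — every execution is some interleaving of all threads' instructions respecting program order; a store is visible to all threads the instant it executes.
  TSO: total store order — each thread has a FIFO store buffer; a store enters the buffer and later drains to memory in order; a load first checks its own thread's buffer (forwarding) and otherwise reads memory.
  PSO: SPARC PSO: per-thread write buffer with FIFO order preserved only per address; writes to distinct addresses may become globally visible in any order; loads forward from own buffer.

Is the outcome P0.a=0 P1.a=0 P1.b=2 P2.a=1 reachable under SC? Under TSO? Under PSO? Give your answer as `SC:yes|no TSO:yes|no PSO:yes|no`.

SC:yes TSO:yes PSO:yes

outcome vector order: (P0.a,P1.a,P1.b,P2.a)
under SC → <0 0 0 1>, <0 0 2 1>, <0 2 2 1>, <2 0 0 0>, <2 0 0 1>, <2 0 2 0>, <2 0 2 1>, <2 2 2 0>, <2 2 2 1>
under TSO → <0 0 0 0>, <0 0 0 1>, <0 0 2 0>, <0 0 2 1>, <0 2 2 0>, <0 2 2 1>, <2 0 0 0>, <2 0 0 1>, <2 0 2 0>, <2 0 2 1>, <2 2 2 0>, <2 2 2 1>
under PSO → <0 0 0 0>, <0 0 0 1>, <0 0 2 0>, <0 0 2 1>, <0 2 2 0>, <0 2 2 1>, <2 0 0 0>, <2 0 0 1>, <2 0 2 0>, <2 0 2 1>, <2 2 2 0>, <2 2 2 1>
target <0 0 2 1> ∈ {SC,TSO,PSO}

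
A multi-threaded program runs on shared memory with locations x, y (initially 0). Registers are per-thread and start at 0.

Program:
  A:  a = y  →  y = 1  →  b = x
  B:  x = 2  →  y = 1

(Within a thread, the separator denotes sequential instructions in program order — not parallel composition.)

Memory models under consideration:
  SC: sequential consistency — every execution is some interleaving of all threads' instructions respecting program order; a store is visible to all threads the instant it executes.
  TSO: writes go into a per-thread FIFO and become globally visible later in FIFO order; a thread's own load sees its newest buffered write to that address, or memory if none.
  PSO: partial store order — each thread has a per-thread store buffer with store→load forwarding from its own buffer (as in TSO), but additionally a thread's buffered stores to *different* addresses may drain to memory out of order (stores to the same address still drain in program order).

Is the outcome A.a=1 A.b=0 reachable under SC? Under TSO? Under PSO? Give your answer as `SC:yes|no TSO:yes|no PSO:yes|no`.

outcome vector order: (A.a,A.b)
SC: 3 outcomes — {<0 0>; <0 2>; <1 2>}
TSO: 3 outcomes — {<0 0>; <0 2>; <1 2>}
PSO: 4 outcomes — {<0 0>; <0 2>; <1 0>; <1 2>}
target <1 0> ∈ {PSO}

SC:no TSO:no PSO:yes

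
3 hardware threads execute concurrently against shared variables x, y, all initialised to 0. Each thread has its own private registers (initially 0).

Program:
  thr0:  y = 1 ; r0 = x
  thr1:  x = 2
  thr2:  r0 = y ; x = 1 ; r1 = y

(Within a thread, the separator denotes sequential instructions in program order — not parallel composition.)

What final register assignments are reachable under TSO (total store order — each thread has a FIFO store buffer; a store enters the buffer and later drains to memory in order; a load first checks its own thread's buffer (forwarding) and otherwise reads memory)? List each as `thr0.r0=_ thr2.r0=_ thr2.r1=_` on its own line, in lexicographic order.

outcome vector order: (thr0.r0,thr2.r0,thr2.r1)
|TSO outcomes| = 9

thr0.r0=0 thr2.r0=0 thr2.r1=0
thr0.r0=0 thr2.r0=0 thr2.r1=1
thr0.r0=0 thr2.r0=1 thr2.r1=1
thr0.r0=1 thr2.r0=0 thr2.r1=0
thr0.r0=1 thr2.r0=0 thr2.r1=1
thr0.r0=1 thr2.r0=1 thr2.r1=1
thr0.r0=2 thr2.r0=0 thr2.r1=0
thr0.r0=2 thr2.r0=0 thr2.r1=1
thr0.r0=2 thr2.r0=1 thr2.r1=1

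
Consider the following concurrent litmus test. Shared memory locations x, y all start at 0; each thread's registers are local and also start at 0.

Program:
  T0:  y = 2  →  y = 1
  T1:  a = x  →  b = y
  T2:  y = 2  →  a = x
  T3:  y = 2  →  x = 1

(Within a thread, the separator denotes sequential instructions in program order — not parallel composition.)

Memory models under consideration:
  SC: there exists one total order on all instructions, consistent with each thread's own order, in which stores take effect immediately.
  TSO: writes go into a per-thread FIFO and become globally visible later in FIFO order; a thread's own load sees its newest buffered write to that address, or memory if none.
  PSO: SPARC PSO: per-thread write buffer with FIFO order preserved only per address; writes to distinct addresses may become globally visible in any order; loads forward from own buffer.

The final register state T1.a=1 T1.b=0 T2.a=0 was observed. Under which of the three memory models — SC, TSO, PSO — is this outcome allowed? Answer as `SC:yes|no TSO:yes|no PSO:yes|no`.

SC:no TSO:no PSO:yes

outcome vector order: (T1.a,T1.b,T2.a)
under SC → 000; 001; 010; 011; 020; 021; 110; 111; 120; 121
under TSO → 000; 001; 010; 011; 020; 021; 110; 111; 120; 121
under PSO → 000; 001; 010; 011; 020; 021; 100; 101; 110; 111; 120; 121
target 100 ∈ {PSO}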